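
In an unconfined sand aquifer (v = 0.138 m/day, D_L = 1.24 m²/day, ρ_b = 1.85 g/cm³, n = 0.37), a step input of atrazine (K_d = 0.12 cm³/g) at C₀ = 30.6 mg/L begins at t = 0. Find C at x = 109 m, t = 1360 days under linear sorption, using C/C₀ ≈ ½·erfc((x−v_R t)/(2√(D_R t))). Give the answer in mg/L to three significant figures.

17.5 mg/L

Retardation factor R = 1 + ρ_b·K_d/n = 1 + 1.85 × 0.12/0.37 = 1.600.
Sorption retards both mechanisms: v_R = v/R = 0.08625 m/day, D_R = D/R = 0.7750 m²/day.
v_R·t = 0.08625 × 1360 = 117.3 m; 2√(D_R t) = 64.93 m; argument = (109 − 117.3)/64.93 = -0.1278.
C = C₀ × ½·erfc(-0.1278) = 30.6 × 0.5717 = 17.5 mg/L.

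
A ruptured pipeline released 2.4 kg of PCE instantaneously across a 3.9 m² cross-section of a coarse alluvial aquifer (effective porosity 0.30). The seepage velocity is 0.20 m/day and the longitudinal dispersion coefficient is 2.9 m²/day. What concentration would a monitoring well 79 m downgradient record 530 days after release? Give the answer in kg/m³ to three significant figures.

For an instantaneous plane source, C(x,t) = M/(n_e·A·√(4πDt)) · exp(−(x−vt)²/(4Dt)), with n_e·A the pore (flow) area.
Plume center vt = 0.20 × 530 = 106 m, so the well at 79 m is 27 m upgradient of the peak.
√(4πDt) = 139.0 m, giving peak height M/(n_e·A·√(4πDt)) = 2.4/(0.30 × 3.9 × 139.0) = 0.01476 kg/m³.
(x−vt)²/(4Dt) = (-27)²/(4 × 2.9 × 530) = 0.1186; exp(−0.1186) = 0.8882.
C = 0.01476 × 0.8882 = 0.0131 kg/m³.

0.0131 kg/m³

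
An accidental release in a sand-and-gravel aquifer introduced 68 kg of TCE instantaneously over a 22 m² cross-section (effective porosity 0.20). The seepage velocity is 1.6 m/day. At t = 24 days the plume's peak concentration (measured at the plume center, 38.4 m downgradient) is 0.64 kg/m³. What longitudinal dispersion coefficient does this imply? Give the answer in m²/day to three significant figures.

At the plume center C_max = M/(n_e·A·√(4πDt)), so D = M²/(4πt·(n_e·A·C_max)²).
n_e·A·C_max = 0.20 × 22 × 0.64 = 2.816 kg/m.
D = 68²/(4π × 24 × 2.816²) = 1.93 m²/day.

1.93 m²/day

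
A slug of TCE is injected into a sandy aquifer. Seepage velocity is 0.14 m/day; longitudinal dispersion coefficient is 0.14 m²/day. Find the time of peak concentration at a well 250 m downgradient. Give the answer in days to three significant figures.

1780 days

For the 1D instantaneous-source solution, setting ∂C/∂t = 0 at fixed x gives v²t² + 2Dt − x² = 0, so t = (√(D² + v²x²) − D)/v².
√(D² + v²x²) = √(0.14² + 0.14² × 250²) = 35.00; v² = 0.0196.
t = (35.00 − 0.14)/0.0196 = 1780 days (vs. the pure-advection estimate x/v = 1790 d).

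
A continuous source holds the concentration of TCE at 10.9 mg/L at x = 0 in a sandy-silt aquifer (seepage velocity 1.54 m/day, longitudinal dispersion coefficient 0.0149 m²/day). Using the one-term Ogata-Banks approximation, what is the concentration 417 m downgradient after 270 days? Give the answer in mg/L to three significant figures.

3.66 mg/L

For a continuous step input, C/C₀ ≈ ½·erfc((x−vt)/(2√(Dt))).
vt = 1.54 × 270 = 415.8 m and 2√(Dt) = 2√(0.0149 × 270) = 4.011 m.
Argument (x−vt)/(2√(Dt)) = (417 − 415.8)/4.011 = 0.2992; ½·erfc(0.2992) = 0.3361.
C = 10.9 × 0.3361 = 3.66 mg/L.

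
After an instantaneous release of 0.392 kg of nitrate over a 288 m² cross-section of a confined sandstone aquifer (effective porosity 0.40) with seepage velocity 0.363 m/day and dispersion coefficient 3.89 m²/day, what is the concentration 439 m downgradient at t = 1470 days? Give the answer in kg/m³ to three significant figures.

For an instantaneous plane source, C(x,t) = M/(n_e·A·√(4πDt)) · exp(−(x−vt)²/(4Dt)), with n_e·A the pore (flow) area.
Plume center vt = 0.363 × 1470 = 533.61 m, so the well at 439 m is 94.61 m upgradient of the peak.
√(4πDt) = 268.1 m, giving peak height M/(n_e·A·√(4πDt)) = 0.392/(0.40 × 288 × 268.1) = 1.269e-05 kg/m³.
(x−vt)²/(4Dt) = (-94.61)²/(4 × 3.89 × 1470) = 0.3913; exp(−0.3913) = 0.6762.
C = 1.269e-05 × 0.6762 = 8.58e-06 kg/m³.

8.58e-06 kg/m³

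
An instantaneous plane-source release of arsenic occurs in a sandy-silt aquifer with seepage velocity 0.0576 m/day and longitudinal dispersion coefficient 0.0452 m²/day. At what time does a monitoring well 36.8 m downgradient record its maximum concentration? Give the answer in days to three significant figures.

625 days

For the 1D instantaneous-source solution, setting ∂C/∂t = 0 at fixed x gives v²t² + 2Dt − x² = 0, so t = (√(D² + v²x²) − D)/v².
√(D² + v²x²) = √(0.0452² + 0.0576² × 36.8²) = 2.120; v² = 0.00331776.
t = (2.120 − 0.0452)/0.00331776 = 625 days (vs. the pure-advection estimate x/v = 639 d).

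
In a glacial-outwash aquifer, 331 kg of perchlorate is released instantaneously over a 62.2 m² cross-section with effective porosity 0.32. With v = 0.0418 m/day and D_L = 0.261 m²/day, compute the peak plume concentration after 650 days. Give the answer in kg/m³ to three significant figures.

0.360 kg/m³

The peak of an instantaneous 1D plume sits at x = vt; there the Gaussian factor is 1 and C_max = M/(n_e·A·√(4πDt)), where n_e·A is the pore area the mass is dissolved in.
√(4πDt) = √(4π × 0.261 × 650) = 46.17 m, so C_max = 331/(0.32 × 62.2 × 46.17) = 0.360 kg/m³.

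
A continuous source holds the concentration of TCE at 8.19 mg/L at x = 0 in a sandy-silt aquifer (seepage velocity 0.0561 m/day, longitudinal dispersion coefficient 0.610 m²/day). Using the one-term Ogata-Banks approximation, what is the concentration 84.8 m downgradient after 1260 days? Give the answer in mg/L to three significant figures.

2.94 mg/L

For a continuous step input, C/C₀ ≈ ½·erfc((x−vt)/(2√(Dt))).
vt = 0.0561 × 1260 = 70.686 m and 2√(Dt) = 2√(0.610 × 1260) = 55.45 m.
Argument (x−vt)/(2√(Dt)) = (84.8 − 70.686)/55.45 = 0.2545; ½·erfc(0.2545) = 0.3595.
C = 8.19 × 0.3595 = 2.94 mg/L.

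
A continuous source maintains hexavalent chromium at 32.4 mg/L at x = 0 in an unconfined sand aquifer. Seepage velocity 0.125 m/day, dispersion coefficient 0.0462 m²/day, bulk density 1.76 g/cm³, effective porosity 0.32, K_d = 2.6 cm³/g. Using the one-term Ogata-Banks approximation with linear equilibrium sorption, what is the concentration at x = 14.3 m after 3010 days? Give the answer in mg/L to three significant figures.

32.1 mg/L

Retardation factor R = 1 + ρ_b·K_d/n = 1 + 1.76 × 2.6/0.32 = 15.30.
Sorption retards both mechanisms: v_R = v/R = 0.008170 m/day, D_R = D/R = 0.003020 m²/day.
v_R·t = 0.008170 × 3010 = 24.5917 m; 2√(D_R t) = 6.030 m; argument = (14.3 − 24.5917)/6.030 = -1.707.
C = C₀ × ½·erfc(-1.707) = 32.4 × 0.9921 = 32.1 mg/L.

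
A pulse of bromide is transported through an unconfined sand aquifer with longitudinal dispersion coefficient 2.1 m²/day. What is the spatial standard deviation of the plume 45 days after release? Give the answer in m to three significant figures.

13.7 m

Dispersive spreading gives a Gaussian with σ² = 2Dt; advection only shifts the center.
σ = √(2 × 2.1 × 45) = 13.7 m.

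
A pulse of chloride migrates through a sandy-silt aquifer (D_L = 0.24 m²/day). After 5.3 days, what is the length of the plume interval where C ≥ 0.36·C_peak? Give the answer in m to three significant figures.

The plume is Gaussian with σ = √(2Dt) = √(2 × 0.24 × 5.3) = 1.595 m.
C/C_peak = exp(−Δx²/(2σ²)) = 0.36 ⇒ Δx = σ·√(−2 ln 0.36) = 1.595 × 1.429 = 2.279 m.
Width = 2Δx = 4.56 m.

4.56 m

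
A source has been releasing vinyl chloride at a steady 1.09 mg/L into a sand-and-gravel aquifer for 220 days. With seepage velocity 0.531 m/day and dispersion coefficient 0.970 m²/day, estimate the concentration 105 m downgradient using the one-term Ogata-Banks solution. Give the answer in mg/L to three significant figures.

For a continuous step input, C/C₀ ≈ ½·erfc((x−vt)/(2√(Dt))).
vt = 0.531 × 220 = 116.82 m and 2√(Dt) = 2√(0.970 × 220) = 29.22 m.
Argument (x−vt)/(2√(Dt)) = (105 − 116.82)/29.22 = -0.4045; ½·erfc(-0.4045) = 0.7164.
C = 1.09 × 0.7164 = 0.781 mg/L.

0.781 mg/L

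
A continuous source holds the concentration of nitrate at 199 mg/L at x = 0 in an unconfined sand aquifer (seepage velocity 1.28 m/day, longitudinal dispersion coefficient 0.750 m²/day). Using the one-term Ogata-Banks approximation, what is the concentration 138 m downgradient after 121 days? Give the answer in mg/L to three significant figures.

For a continuous step input, C/C₀ ≈ ½·erfc((x−vt)/(2√(Dt))).
vt = 1.28 × 121 = 154.88 m and 2√(Dt) = 2√(0.750 × 121) = 19.05 m.
Argument (x−vt)/(2√(Dt)) = (138 − 154.88)/19.05 = -0.8861; ½·erfc(-0.8861) = 0.8949.
C = 199 × 0.8949 = 178 mg/L.

178 mg/L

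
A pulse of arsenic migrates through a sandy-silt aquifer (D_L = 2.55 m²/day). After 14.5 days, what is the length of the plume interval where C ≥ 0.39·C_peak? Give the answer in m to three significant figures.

The plume is Gaussian with σ = √(2Dt) = √(2 × 2.55 × 14.5) = 8.599 m.
C/C_peak = exp(−Δx²/(2σ²)) = 0.39 ⇒ Δx = σ·√(−2 ln 0.39) = 8.599 × 1.372 = 11.80 m.
Width = 2Δx = 23.6 m.

23.6 m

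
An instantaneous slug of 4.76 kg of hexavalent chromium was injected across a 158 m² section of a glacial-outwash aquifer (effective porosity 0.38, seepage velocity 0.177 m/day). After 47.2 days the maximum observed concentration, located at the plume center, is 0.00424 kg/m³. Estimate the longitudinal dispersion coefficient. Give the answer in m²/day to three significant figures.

0.589 m²/day

At the plume center C_max = M/(n_e·A·√(4πDt)), so D = M²/(4πt·(n_e·A·C_max)²).
n_e·A·C_max = 0.38 × 158 × 0.00424 = 0.2546 kg/m.
D = 4.76²/(4π × 47.2 × 0.2546²) = 0.589 m²/day.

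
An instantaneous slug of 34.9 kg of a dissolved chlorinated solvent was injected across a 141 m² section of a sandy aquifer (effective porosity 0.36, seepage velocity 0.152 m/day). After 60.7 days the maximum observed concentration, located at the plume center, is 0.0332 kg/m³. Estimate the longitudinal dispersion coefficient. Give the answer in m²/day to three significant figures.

At the plume center C_max = M/(n_e·A·√(4πDt)), so D = M²/(4πt·(n_e·A·C_max)²).
n_e·A·C_max = 0.36 × 141 × 0.0332 = 1.685 kg/m.
D = 34.9²/(4π × 60.7 × 1.685²) = 0.562 m²/day.

0.562 m²/day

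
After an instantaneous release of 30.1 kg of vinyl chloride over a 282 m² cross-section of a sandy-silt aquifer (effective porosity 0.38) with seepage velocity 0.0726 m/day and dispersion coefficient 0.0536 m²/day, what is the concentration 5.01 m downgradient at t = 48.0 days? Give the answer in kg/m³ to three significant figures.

0.0394 kg/m³

For an instantaneous plane source, C(x,t) = M/(n_e·A·√(4πDt)) · exp(−(x−vt)²/(4Dt)), with n_e·A the pore (flow) area.
Plume center vt = 0.0726 × 48.0 = 3.4848 m, so the well at 5.01 m is 1.5252 m downgradient of the peak.
√(4πDt) = 5.686 m, giving peak height M/(n_e·A·√(4πDt)) = 30.1/(0.38 × 282 × 5.686) = 0.04940 kg/m³.
(x−vt)²/(4Dt) = (1.5252)²/(4 × 0.0536 × 48.0) = 0.2260; exp(−0.2260) = 0.7977.
C = 0.04940 × 0.7977 = 0.0394 kg/m³.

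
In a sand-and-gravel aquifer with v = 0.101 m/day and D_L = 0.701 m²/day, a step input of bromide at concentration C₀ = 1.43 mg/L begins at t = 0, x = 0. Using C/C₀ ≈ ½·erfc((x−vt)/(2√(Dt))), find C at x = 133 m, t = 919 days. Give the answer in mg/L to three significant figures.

For a continuous step input, C/C₀ ≈ ½·erfc((x−vt)/(2√(Dt))).
vt = 0.101 × 919 = 92.819 m and 2√(Dt) = 2√(0.701 × 919) = 50.76 m.
Argument (x−vt)/(2√(Dt)) = (133 − 92.819)/50.76 = 0.7916; ½·erfc(0.7916) = 0.1315.
C = 1.43 × 0.1315 = 0.188 mg/L.

0.188 mg/L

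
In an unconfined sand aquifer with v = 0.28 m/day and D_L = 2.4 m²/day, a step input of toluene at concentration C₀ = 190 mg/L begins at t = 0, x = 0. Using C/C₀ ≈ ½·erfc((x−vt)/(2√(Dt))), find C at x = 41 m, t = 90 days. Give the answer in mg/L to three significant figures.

42.5 mg/L

For a continuous step input, C/C₀ ≈ ½·erfc((x−vt)/(2√(Dt))).
vt = 0.28 × 90 = 25.2 m and 2√(Dt) = 2√(2.4 × 90) = 29.39 m.
Argument (x−vt)/(2√(Dt)) = (41 − 25.2)/29.39 = 0.5376; ½·erfc(0.5376) = 0.2235.
C = 190 × 0.2235 = 42.5 mg/L.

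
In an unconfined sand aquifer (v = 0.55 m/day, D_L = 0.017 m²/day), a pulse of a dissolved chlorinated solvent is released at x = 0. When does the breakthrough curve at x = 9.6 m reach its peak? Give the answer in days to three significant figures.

17.4 days

For the 1D instantaneous-source solution, setting ∂C/∂t = 0 at fixed x gives v²t² + 2Dt − x² = 0, so t = (√(D² + v²x²) − D)/v².
√(D² + v²x²) = √(0.017² + 0.55² × 9.6²) = 5.280; v² = 0.3025.
t = (5.280 − 0.017)/0.3025 = 17.4 days (vs. the pure-advection estimate x/v = 17.5 d).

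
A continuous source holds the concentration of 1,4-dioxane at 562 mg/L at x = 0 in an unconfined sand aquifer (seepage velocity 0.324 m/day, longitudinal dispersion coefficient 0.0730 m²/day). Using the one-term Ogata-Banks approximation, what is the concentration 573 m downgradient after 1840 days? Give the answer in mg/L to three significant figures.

For a continuous step input, C/C₀ ≈ ½·erfc((x−vt)/(2√(Dt))).
vt = 0.324 × 1840 = 596.16 m and 2√(Dt) = 2√(0.0730 × 1840) = 23.18 m.
Argument (x−vt)/(2√(Dt)) = (573 − 596.16)/23.18 = -0.9991; ½·erfc(-0.9991) = 0.9212.
C = 562 × 0.9212 = 518 mg/L.

518 mg/L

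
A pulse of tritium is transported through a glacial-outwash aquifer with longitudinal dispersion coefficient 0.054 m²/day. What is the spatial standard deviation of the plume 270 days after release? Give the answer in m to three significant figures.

Dispersive spreading gives a Gaussian with σ² = 2Dt; advection only shifts the center.
σ = √(2 × 0.054 × 270) = 5.40 m.

5.40 m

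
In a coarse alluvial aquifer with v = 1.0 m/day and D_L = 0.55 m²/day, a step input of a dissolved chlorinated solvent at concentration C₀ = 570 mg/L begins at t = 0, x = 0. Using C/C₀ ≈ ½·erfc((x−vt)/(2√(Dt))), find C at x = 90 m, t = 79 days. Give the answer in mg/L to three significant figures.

67.8 mg/L

For a continuous step input, C/C₀ ≈ ½·erfc((x−vt)/(2√(Dt))).
vt = 1.0 × 79 = 79 m and 2√(Dt) = 2√(0.55 × 79) = 13.18 m.
Argument (x−vt)/(2√(Dt)) = (90 − 79)/13.18 = 0.8346; ½·erfc(0.8346) = 0.1189.
C = 570 × 0.1189 = 67.8 mg/L.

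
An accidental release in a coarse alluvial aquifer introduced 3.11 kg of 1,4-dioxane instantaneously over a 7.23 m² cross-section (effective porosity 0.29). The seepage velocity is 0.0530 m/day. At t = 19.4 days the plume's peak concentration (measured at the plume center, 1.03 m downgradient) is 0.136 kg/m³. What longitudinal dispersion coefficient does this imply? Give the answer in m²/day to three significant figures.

0.488 m²/day

At the plume center C_max = M/(n_e·A·√(4πDt)), so D = M²/(4πt·(n_e·A·C_max)²).
n_e·A·C_max = 0.29 × 7.23 × 0.136 = 0.2852 kg/m.
D = 3.11²/(4π × 19.4 × 0.2852²) = 0.488 m²/day.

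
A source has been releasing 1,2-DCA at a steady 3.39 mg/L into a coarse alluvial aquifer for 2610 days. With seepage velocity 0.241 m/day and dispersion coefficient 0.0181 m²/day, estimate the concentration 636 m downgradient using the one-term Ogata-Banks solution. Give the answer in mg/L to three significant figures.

0.800 mg/L

For a continuous step input, C/C₀ ≈ ½·erfc((x−vt)/(2√(Dt))).
vt = 0.241 × 2610 = 629.01 m and 2√(Dt) = 2√(0.0181 × 2610) = 13.75 m.
Argument (x−vt)/(2√(Dt)) = (636 − 629.01)/13.75 = 0.5084; ½·erfc(0.5084) = 0.2361.
C = 3.39 × 0.2361 = 0.800 mg/L.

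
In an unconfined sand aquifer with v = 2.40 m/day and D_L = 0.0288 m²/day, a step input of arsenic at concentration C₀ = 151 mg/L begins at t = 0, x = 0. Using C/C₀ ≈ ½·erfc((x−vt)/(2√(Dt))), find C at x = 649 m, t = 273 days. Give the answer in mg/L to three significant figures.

For a continuous step input, C/C₀ ≈ ½·erfc((x−vt)/(2√(Dt))).
vt = 2.40 × 273 = 655.2 m and 2√(Dt) = 2√(0.0288 × 273) = 5.608 m.
Argument (x−vt)/(2√(Dt)) = (649 − 655.2)/5.608 = -1.106; ½·erfc(-1.106) = 0.9411.
C = 151 × 0.9411 = 142 mg/L.

142 mg/L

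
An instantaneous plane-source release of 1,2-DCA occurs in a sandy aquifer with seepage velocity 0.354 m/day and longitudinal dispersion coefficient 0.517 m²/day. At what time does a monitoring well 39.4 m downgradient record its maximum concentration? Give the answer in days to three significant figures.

For the 1D instantaneous-source solution, setting ∂C/∂t = 0 at fixed x gives v²t² + 2Dt − x² = 0, so t = (√(D² + v²x²) − D)/v².
√(D² + v²x²) = √(0.517² + 0.354² × 39.4²) = 13.96; v² = 0.125316.
t = (13.96 − 0.517)/0.125316 = 107 days (vs. the pure-advection estimate x/v = 111 d).

107 days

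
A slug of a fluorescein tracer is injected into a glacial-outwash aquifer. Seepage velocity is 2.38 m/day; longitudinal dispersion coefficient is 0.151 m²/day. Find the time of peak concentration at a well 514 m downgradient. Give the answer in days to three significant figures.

For the 1D instantaneous-source solution, setting ∂C/∂t = 0 at fixed x gives v²t² + 2Dt − x² = 0, so t = (√(D² + v²x²) − D)/v².
√(D² + v²x²) = √(0.151² + 2.38² × 514²) = 1223; v² = 5.6644.
t = (1223 − 0.151)/5.6644 = 216 days (vs. the pure-advection estimate x/v = 216 d).

216 days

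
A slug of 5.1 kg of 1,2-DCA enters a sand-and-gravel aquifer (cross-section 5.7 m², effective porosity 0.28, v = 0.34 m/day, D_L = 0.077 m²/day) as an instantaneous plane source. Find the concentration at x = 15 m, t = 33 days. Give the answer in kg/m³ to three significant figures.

0.139 kg/m³

For an instantaneous plane source, C(x,t) = M/(n_e·A·√(4πDt)) · exp(−(x−vt)²/(4Dt)), with n_e·A the pore (flow) area.
Plume center vt = 0.34 × 33 = 11.22 m, so the well at 15 m is 3.78 m downgradient of the peak.
√(4πDt) = 5.651 m, giving peak height M/(n_e·A·√(4πDt)) = 5.1/(0.28 × 5.7 × 5.651) = 0.5655 kg/m³.
(x−vt)²/(4Dt) = (3.78)²/(4 × 0.077 × 33) = 1.406; exp(−1.406) = 0.2451.
C = 0.5655 × 0.2451 = 0.139 kg/m³.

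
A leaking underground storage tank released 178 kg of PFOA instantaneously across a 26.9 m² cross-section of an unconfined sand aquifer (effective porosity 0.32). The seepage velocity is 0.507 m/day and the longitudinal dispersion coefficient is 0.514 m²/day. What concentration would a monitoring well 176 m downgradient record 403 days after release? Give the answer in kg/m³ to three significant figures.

For an instantaneous plane source, C(x,t) = M/(n_e·A·√(4πDt)) · exp(−(x−vt)²/(4Dt)), with n_e·A the pore (flow) area.
Plume center vt = 0.507 × 403 = 204.321 m, so the well at 176 m is 28.321 m upgradient of the peak.
√(4πDt) = 51.02 m, giving peak height M/(n_e·A·√(4πDt)) = 178/(0.32 × 26.9 × 51.02) = 0.4053 kg/m³.
(x−vt)²/(4Dt) = (-28.321)²/(4 × 0.514 × 403) = 0.9680; exp(−0.9680) = 0.3798.
C = 0.4053 × 0.3798 = 0.154 kg/m³.

0.154 kg/m³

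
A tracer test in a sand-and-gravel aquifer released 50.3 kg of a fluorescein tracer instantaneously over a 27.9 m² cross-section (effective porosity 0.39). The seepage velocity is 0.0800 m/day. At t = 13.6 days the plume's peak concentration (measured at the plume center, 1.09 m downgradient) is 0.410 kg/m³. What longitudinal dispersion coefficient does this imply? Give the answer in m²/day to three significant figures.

0.744 m²/day

At the plume center C_max = M/(n_e·A·√(4πDt)), so D = M²/(4πt·(n_e·A·C_max)²).
n_e·A·C_max = 0.39 × 27.9 × 0.410 = 4.461 kg/m.
D = 50.3²/(4π × 13.6 × 4.461²) = 0.744 m²/day.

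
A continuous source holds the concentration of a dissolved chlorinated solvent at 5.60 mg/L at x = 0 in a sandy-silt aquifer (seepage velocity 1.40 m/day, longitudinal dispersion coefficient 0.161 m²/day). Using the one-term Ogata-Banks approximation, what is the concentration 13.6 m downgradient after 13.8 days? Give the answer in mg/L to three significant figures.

5.58 mg/L

For a continuous step input, C/C₀ ≈ ½·erfc((x−vt)/(2√(Dt))).
vt = 1.40 × 13.8 = 19.32 m and 2√(Dt) = 2√(0.161 × 13.8) = 2.981 m.
Argument (x−vt)/(2√(Dt)) = (13.6 − 19.32)/2.981 = -1.919; ½·erfc(-1.919) = 0.9967.
C = 5.60 × 0.9967 = 5.58 mg/L.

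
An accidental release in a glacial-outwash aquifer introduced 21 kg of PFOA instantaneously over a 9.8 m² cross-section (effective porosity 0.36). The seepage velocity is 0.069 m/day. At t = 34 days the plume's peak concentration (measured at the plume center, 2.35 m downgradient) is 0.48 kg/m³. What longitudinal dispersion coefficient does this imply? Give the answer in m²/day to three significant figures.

0.360 m²/day

At the plume center C_max = M/(n_e·A·√(4πDt)), so D = M²/(4πt·(n_e·A·C_max)²).
n_e·A·C_max = 0.36 × 9.8 × 0.48 = 1.693 kg/m.
D = 21²/(4π × 34 × 1.693²) = 0.360 m²/day.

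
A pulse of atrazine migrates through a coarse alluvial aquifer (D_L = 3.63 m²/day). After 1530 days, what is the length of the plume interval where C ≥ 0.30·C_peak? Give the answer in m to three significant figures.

327 m

The plume is Gaussian with σ = √(2Dt) = √(2 × 3.63 × 1530) = 105.4 m.
C/C_peak = exp(−Δx²/(2σ²)) = 0.30 ⇒ Δx = σ·√(−2 ln 0.30) = 105.4 × 1.552 = 163.6 m.
Width = 2Δx = 327 m.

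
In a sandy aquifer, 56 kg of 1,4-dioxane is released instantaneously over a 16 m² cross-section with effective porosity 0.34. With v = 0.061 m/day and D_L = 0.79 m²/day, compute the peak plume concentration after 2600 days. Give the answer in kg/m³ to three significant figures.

0.0641 kg/m³

The peak of an instantaneous 1D plume sits at x = vt; there the Gaussian factor is 1 and C_max = M/(n_e·A·√(4πDt)), where n_e·A is the pore area the mass is dissolved in.
√(4πDt) = √(4π × 0.79 × 2600) = 160.7 m, so C_max = 56/(0.34 × 16 × 160.7) = 0.0641 kg/m³.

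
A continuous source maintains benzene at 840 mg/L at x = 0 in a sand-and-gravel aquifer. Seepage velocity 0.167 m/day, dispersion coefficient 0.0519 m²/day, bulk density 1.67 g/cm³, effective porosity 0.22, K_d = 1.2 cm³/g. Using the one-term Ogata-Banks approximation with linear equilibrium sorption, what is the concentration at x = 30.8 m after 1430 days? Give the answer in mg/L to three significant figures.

25.7 mg/L

Retardation factor R = 1 + ρ_b·K_d/n = 1 + 1.67 × 1.2/0.22 = 10.11.
Sorption retards both mechanisms: v_R = v/R = 0.01652 m/day, D_R = D/R = 0.005134 m²/day.
v_R·t = 0.01652 × 1430 = 23.6236 m; 2√(D_R t) = 5.419 m; argument = (30.8 − 23.6236)/5.419 = 1.324.
C = C₀ × ½·erfc(1.324) = 840 × 0.03057 = 25.7 mg/L.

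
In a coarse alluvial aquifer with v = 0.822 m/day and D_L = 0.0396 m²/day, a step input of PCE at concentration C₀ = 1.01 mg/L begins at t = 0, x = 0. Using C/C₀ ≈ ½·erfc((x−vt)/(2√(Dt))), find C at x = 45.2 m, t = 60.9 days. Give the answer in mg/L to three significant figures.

For a continuous step input, C/C₀ ≈ ½·erfc((x−vt)/(2√(Dt))).
vt = 0.822 × 60.9 = 50.0598 m and 2√(Dt) = 2√(0.0396 × 60.9) = 3.106 m.
Argument (x−vt)/(2√(Dt)) = (45.2 − 50.0598)/3.106 = -1.565; ½·erfc(-1.565) = 0.9866.
C = 1.01 × 0.9866 = 0.996 mg/L.

0.996 mg/L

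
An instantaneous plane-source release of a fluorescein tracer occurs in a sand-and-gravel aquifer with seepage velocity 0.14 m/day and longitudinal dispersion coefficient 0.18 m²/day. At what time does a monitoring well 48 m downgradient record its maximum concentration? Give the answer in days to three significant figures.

334 days

For the 1D instantaneous-source solution, setting ∂C/∂t = 0 at fixed x gives v²t² + 2Dt − x² = 0, so t = (√(D² + v²x²) − D)/v².
√(D² + v²x²) = √(0.18² + 0.14² × 48²) = 6.722; v² = 0.0196.
t = (6.722 − 0.18)/0.0196 = 334 days (vs. the pure-advection estimate x/v = 343 d).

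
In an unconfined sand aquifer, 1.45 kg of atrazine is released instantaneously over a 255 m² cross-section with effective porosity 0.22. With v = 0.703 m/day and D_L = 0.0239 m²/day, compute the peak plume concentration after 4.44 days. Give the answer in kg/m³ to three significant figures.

The peak of an instantaneous 1D plume sits at x = vt; there the Gaussian factor is 1 and C_max = M/(n_e·A·√(4πDt)), where n_e·A is the pore area the mass is dissolved in.
√(4πDt) = √(4π × 0.0239 × 4.44) = 1.155 m, so C_max = 1.45/(0.22 × 255 × 1.155) = 0.0224 kg/m³.

0.0224 kg/m³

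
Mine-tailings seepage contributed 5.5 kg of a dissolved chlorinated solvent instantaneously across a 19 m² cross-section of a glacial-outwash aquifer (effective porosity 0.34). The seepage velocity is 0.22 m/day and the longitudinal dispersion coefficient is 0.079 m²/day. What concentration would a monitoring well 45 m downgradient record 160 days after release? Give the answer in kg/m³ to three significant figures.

For an instantaneous plane source, C(x,t) = M/(n_e·A·√(4πDt)) · exp(−(x−vt)²/(4Dt)), with n_e·A the pore (flow) area.
Plume center vt = 0.22 × 160 = 35.2 m, so the well at 45 m is 9.8 m downgradient of the peak.
√(4πDt) = 12.60 m, giving peak height M/(n_e·A·√(4πDt)) = 5.5/(0.34 × 19 × 12.60) = 0.06757 kg/m³.
(x−vt)²/(4Dt) = (9.8)²/(4 × 0.079 × 160) = 1.900; exp(−1.900) = 0.1496.
C = 0.06757 × 0.1496 = 0.0101 kg/m³.

0.0101 kg/m³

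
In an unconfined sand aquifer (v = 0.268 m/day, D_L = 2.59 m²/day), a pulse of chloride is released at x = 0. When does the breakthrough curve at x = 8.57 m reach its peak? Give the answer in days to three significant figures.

For the 1D instantaneous-source solution, setting ∂C/∂t = 0 at fixed x gives v²t² + 2Dt − x² = 0, so t = (√(D² + v²x²) − D)/v².
√(D² + v²x²) = √(2.59² + 0.268² × 8.57²) = 3.462; v² = 0.071824.
t = (3.462 − 2.59)/0.071824 = 12.1 days (vs. the pure-advection estimate x/v = 32.0 d).

12.1 days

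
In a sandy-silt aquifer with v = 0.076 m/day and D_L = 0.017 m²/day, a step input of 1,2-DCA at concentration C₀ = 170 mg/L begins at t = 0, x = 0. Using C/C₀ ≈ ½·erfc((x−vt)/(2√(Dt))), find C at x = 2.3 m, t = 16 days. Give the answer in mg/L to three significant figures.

12.0 mg/L

For a continuous step input, C/C₀ ≈ ½·erfc((x−vt)/(2√(Dt))).
vt = 0.076 × 16 = 1.216 m and 2√(Dt) = 2√(0.017 × 16) = 1.043 m.
Argument (x−vt)/(2√(Dt)) = (2.3 − 1.216)/1.043 = 1.039; ½·erfc(1.039) = 0.07087.
C = 170 × 0.07087 = 12.0 mg/L.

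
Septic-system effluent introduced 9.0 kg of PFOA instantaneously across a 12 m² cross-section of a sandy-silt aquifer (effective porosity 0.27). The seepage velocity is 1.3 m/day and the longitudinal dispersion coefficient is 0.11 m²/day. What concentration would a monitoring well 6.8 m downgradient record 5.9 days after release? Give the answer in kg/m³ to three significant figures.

0.727 kg/m³

For an instantaneous plane source, C(x,t) = M/(n_e·A·√(4πDt)) · exp(−(x−vt)²/(4Dt)), with n_e·A the pore (flow) area.
Plume center vt = 1.3 × 5.9 = 7.67 m, so the well at 6.8 m is 0.87 m upgradient of the peak.
√(4πDt) = 2.856 m, giving peak height M/(n_e·A·√(4πDt)) = 9.0/(0.27 × 12 × 2.856) = 0.9726 kg/m³.
(x−vt)²/(4Dt) = (-0.87)²/(4 × 0.11 × 5.9) = 0.2916; exp(−0.2916) = 0.7471.
C = 0.9726 × 0.7471 = 0.727 kg/m³.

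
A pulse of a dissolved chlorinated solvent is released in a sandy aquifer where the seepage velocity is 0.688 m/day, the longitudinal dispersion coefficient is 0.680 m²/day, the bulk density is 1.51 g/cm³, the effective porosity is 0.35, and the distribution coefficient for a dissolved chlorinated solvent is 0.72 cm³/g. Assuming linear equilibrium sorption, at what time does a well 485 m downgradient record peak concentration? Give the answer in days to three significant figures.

2890 days

Retardation factor R = 1 + ρ_b·K_d/n = 1 + 1.51 × 0.72/0.35 = 4.106.
Sorption retards both mechanisms: v_R = v/R = 0.1676 m/day, D_R = D/R = 0.1656 m²/day.
Peak time from v_R²t² + 2D_R t − x² = 0: t = (√(D_R² + v_R²x²) − D_R)/v_R².
√(D_R² + v_R²x²) = √(0.1656² + 0.1676² × 485²) = 81.29; v_R² = 0.02809.
t = (81.29 − 0.1656)/0.02809 = 2890 days.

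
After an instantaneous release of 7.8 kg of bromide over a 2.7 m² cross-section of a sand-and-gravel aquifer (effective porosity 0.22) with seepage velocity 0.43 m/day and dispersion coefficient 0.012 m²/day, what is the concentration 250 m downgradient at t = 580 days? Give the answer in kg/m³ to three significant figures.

For an instantaneous plane source, C(x,t) = M/(n_e·A·√(4πDt)) · exp(−(x−vt)²/(4Dt)), with n_e·A the pore (flow) area.
Plume center vt = 0.43 × 580 = 249.4 m, so the well at 250 m is 0.6 m downgradient of the peak.
√(4πDt) = 9.352 m, giving peak height M/(n_e·A·√(4πDt)) = 7.8/(0.22 × 2.7 × 9.352) = 1.404 kg/m³.
(x−vt)²/(4Dt) = (0.6)²/(4 × 0.012 × 580) = 0.01293; exp(−0.01293) = 0.9872.
C = 1.404 × 0.9872 = 1.39 kg/m³.

1.39 kg/m³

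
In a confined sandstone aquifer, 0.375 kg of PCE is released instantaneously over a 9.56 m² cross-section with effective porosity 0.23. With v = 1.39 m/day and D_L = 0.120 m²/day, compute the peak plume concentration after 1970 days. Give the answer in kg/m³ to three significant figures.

0.00313 kg/m³

The peak of an instantaneous 1D plume sits at x = vt; there the Gaussian factor is 1 and C_max = M/(n_e·A·√(4πDt)), where n_e·A is the pore area the mass is dissolved in.
√(4πDt) = √(4π × 0.120 × 1970) = 54.50 m, so C_max = 0.375/(0.23 × 9.56 × 54.50) = 0.00313 kg/m³.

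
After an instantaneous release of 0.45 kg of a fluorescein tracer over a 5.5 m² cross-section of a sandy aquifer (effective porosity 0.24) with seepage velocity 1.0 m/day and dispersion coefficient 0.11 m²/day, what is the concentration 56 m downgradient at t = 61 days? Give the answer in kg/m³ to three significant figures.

0.0146 kg/m³

For an instantaneous plane source, C(x,t) = M/(n_e·A·√(4πDt)) · exp(−(x−vt)²/(4Dt)), with n_e·A the pore (flow) area.
Plume center vt = 1.0 × 61 = 61 m, so the well at 56 m is 5 m upgradient of the peak.
√(4πDt) = 9.183 m, giving peak height M/(n_e·A·√(4πDt)) = 0.45/(0.24 × 5.5 × 9.183) = 0.03712 kg/m³.
(x−vt)²/(4Dt) = (-5)²/(4 × 0.11 × 61) = 0.9314; exp(−0.9314) = 0.3940.
C = 0.03712 × 0.3940 = 0.0146 kg/m³.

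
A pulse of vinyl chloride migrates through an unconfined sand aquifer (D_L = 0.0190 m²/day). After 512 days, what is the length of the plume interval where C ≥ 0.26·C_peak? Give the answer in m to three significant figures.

The plume is Gaussian with σ = √(2Dt) = √(2 × 0.0190 × 512) = 4.411 m.
C/C_peak = exp(−Δx²/(2σ²)) = 0.26 ⇒ Δx = σ·√(−2 ln 0.26) = 4.411 × 1.641 = 7.238 m.
Width = 2Δx = 14.5 m.

14.5 m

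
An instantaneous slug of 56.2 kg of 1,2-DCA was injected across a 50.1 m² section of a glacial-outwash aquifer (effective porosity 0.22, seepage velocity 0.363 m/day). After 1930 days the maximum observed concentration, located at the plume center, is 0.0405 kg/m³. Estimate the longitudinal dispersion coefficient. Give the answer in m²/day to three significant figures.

At the plume center C_max = M/(n_e·A·√(4πDt)), so D = M²/(4πt·(n_e·A·C_max)²).
n_e·A·C_max = 0.22 × 50.1 × 0.0405 = 0.4464 kg/m.
D = 56.2²/(4π × 1930 × 0.4464²) = 0.654 m²/day.

0.654 m²/day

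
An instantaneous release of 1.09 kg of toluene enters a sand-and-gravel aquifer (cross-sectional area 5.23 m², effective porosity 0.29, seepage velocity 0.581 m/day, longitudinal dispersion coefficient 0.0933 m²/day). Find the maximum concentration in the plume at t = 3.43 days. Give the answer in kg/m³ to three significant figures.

0.358 kg/m³

The peak of an instantaneous 1D plume sits at x = vt; there the Gaussian factor is 1 and C_max = M/(n_e·A·√(4πDt)), where n_e·A is the pore area the mass is dissolved in.
√(4πDt) = √(4π × 0.0933 × 3.43) = 2.005 m, so C_max = 1.09/(0.29 × 5.23 × 2.005) = 0.358 kg/m³.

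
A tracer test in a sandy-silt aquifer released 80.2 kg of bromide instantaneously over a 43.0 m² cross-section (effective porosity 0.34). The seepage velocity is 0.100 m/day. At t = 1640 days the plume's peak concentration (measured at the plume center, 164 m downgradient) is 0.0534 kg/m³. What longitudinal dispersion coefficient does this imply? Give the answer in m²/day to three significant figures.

At the plume center C_max = M/(n_e·A·√(4πDt)), so D = M²/(4πt·(n_e·A·C_max)²).
n_e·A·C_max = 0.34 × 43.0 × 0.0534 = 0.7807 kg/m.
D = 80.2²/(4π × 1640 × 0.7807²) = 0.512 m²/day.

0.512 m²/day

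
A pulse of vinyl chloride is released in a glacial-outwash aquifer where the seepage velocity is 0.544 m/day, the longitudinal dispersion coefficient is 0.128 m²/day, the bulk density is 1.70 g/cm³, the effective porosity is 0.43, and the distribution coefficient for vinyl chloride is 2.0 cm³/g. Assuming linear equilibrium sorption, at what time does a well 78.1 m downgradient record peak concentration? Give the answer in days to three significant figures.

1270 days

Retardation factor R = 1 + ρ_b·K_d/n = 1 + 1.70 × 2.0/0.43 = 8.907.
Sorption retards both mechanisms: v_R = v/R = 0.06108 m/day, D_R = D/R = 0.01437 m²/day.
Peak time from v_R²t² + 2D_R t − x² = 0: t = (√(D_R² + v_R²x²) − D_R)/v_R².
√(D_R² + v_R²x²) = √(0.01437² + 0.06108² × 78.1²) = 4.770; v_R² = 0.003731.
t = (4.770 − 0.01437)/0.003731 = 1270 days.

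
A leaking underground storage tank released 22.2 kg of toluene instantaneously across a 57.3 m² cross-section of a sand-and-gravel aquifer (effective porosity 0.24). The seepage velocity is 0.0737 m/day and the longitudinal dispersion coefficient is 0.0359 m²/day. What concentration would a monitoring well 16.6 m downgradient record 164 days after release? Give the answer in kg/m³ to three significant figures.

For an instantaneous plane source, C(x,t) = M/(n_e·A·√(4πDt)) · exp(−(x−vt)²/(4Dt)), with n_e·A the pore (flow) area.
Plume center vt = 0.0737 × 164 = 12.0868 m, so the well at 16.6 m is 4.5132 m downgradient of the peak.
√(4πDt) = 8.601 m, giving peak height M/(n_e·A·√(4πDt)) = 22.2/(0.24 × 57.3 × 8.601) = 0.1877 kg/m³.
(x−vt)²/(4Dt) = (4.5132)²/(4 × 0.0359 × 164) = 0.8649; exp(−0.8649) = 0.4211.
C = 0.1877 × 0.4211 = 0.0790 kg/m³.

0.0790 kg/m³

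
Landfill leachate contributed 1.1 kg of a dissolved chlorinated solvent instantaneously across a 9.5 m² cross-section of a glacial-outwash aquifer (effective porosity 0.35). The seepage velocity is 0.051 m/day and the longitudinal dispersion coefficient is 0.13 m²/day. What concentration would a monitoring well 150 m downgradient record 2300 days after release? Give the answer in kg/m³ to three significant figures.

0.00221 kg/m³

For an instantaneous plane source, C(x,t) = M/(n_e·A·√(4πDt)) · exp(−(x−vt)²/(4Dt)), with n_e·A the pore (flow) area.
Plume center vt = 0.051 × 2300 = 117.3 m, so the well at 150 m is 32.7 m downgradient of the peak.
√(4πDt) = 61.30 m, giving peak height M/(n_e·A·√(4πDt)) = 1.1/(0.35 × 9.5 × 61.30) = 0.005397 kg/m³.
(x−vt)²/(4Dt) = (32.7)²/(4 × 0.13 × 2300) = 0.8941; exp(−0.8941) = 0.4090.
C = 0.005397 × 0.4090 = 0.00221 kg/m³.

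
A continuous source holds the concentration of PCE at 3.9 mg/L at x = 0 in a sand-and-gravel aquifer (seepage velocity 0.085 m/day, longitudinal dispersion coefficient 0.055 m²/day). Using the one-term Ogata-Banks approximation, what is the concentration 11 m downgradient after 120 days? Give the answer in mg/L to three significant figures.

1.61 mg/L

For a continuous step input, C/C₀ ≈ ½·erfc((x−vt)/(2√(Dt))).
vt = 0.085 × 120 = 10.2 m and 2√(Dt) = 2√(0.055 × 120) = 5.138 m.
Argument (x−vt)/(2√(Dt)) = (11 − 10.2)/5.138 = 0.1557; ½·erfc(0.1557) = 0.4129.
C = 3.9 × 0.4129 = 1.61 mg/L.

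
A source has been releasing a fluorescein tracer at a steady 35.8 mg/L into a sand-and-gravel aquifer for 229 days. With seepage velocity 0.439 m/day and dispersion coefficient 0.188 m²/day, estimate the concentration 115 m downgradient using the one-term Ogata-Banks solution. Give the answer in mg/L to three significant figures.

For a continuous step input, C/C₀ ≈ ½·erfc((x−vt)/(2√(Dt))).
vt = 0.439 × 229 = 100.531 m and 2√(Dt) = 2√(0.188 × 229) = 13.12 m.
Argument (x−vt)/(2√(Dt)) = (115 − 100.531)/13.12 = 1.103; ½·erfc(1.103) = 0.05939.
C = 35.8 × 0.05939 = 2.13 mg/L.

2.13 mg/L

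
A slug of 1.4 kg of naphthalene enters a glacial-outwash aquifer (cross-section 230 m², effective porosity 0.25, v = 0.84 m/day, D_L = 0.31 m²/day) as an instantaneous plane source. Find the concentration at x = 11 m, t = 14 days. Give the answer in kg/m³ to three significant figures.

For an instantaneous plane source, C(x,t) = M/(n_e·A·√(4πDt)) · exp(−(x−vt)²/(4Dt)), with n_e·A the pore (flow) area.
Plume center vt = 0.84 × 14 = 11.76 m, so the well at 11 m is 0.76 m upgradient of the peak.
√(4πDt) = 7.385 m, giving peak height M/(n_e·A·√(4πDt)) = 1.4/(0.25 × 230 × 7.385) = 0.003297 kg/m³.
(x−vt)²/(4Dt) = (-0.76)²/(4 × 0.31 × 14) = 0.03327; exp(−0.03327) = 0.9673.
C = 0.003297 × 0.9673 = 0.00319 kg/m³.

0.00319 kg/m³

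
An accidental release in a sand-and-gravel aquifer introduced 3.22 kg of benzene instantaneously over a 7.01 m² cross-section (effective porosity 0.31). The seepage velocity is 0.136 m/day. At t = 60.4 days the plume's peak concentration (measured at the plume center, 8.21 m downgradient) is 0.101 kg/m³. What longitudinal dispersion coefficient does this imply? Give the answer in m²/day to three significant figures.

At the plume center C_max = M/(n_e·A·√(4πDt)), so D = M²/(4πt·(n_e·A·C_max)²).
n_e·A·C_max = 0.31 × 7.01 × 0.101 = 0.2195 kg/m.
D = 3.22²/(4π × 60.4 × 0.2195²) = 0.284 m²/day.

0.284 m²/day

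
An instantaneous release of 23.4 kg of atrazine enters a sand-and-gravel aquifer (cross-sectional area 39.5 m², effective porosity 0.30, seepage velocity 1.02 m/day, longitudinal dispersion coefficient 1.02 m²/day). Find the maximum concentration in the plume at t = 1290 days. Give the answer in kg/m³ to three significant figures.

The peak of an instantaneous 1D plume sits at x = vt; there the Gaussian factor is 1 and C_max = M/(n_e·A·√(4πDt)), where n_e·A is the pore area the mass is dissolved in.
√(4πDt) = √(4π × 1.02 × 1290) = 128.6 m, so C_max = 23.4/(0.30 × 39.5 × 128.6) = 0.0154 kg/m³.

0.0154 kg/m³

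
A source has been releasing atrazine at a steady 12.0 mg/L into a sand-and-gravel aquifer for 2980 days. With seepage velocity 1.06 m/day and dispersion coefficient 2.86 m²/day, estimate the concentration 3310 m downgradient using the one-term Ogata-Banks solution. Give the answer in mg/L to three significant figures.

For a continuous step input, C/C₀ ≈ ½·erfc((x−vt)/(2√(Dt))).
vt = 1.06 × 2980 = 3158.8 m and 2√(Dt) = 2√(2.86 × 2980) = 184.6 m.
Argument (x−vt)/(2√(Dt)) = (3310 − 3158.8)/184.6 = 0.8191; ½·erfc(0.8191) = 0.1234.
C = 12.0 × 0.1234 = 1.48 mg/L.

1.48 mg/L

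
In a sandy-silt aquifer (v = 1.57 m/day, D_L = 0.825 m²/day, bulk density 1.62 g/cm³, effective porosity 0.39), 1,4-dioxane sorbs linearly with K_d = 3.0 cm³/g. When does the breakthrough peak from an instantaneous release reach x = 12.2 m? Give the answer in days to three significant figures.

100 days

Retardation factor R = 1 + ρ_b·K_d/n = 1 + 1.62 × 3.0/0.39 = 13.46.
Sorption retards both mechanisms: v_R = v/R = 0.1166 m/day, D_R = D/R = 0.06129 m²/day.
Peak time from v_R²t² + 2D_R t − x² = 0: t = (√(D_R² + v_R²x²) − D_R)/v_R².
√(D_R² + v_R²x²) = √(0.06129² + 0.1166² × 12.2²) = 1.424; v_R² = 0.01360.
t = (1.424 − 0.06129)/0.01360 = 100 days.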